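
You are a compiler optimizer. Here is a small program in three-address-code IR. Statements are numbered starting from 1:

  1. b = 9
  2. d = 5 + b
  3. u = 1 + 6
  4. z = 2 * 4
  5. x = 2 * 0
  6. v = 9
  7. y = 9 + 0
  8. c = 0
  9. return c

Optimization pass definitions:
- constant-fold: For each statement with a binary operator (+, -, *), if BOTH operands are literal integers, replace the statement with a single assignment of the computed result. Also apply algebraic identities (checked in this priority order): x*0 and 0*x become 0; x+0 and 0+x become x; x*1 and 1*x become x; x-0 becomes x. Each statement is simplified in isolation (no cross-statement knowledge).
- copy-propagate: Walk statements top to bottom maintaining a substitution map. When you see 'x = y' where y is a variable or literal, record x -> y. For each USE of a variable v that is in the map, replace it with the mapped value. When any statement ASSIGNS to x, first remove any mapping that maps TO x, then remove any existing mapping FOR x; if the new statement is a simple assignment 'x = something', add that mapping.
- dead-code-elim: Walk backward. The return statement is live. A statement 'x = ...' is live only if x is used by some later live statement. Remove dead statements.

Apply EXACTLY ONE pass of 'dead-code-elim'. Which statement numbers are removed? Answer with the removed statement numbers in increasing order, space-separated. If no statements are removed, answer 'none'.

Answer: 1 2 3 4 5 6 7

Derivation:
Backward liveness scan:
Stmt 1 'b = 9': DEAD (b not in live set [])
Stmt 2 'd = 5 + b': DEAD (d not in live set [])
Stmt 3 'u = 1 + 6': DEAD (u not in live set [])
Stmt 4 'z = 2 * 4': DEAD (z not in live set [])
Stmt 5 'x = 2 * 0': DEAD (x not in live set [])
Stmt 6 'v = 9': DEAD (v not in live set [])
Stmt 7 'y = 9 + 0': DEAD (y not in live set [])
Stmt 8 'c = 0': KEEP (c is live); live-in = []
Stmt 9 'return c': KEEP (return); live-in = ['c']
Removed statement numbers: [1, 2, 3, 4, 5, 6, 7]
Surviving IR:
  c = 0
  return c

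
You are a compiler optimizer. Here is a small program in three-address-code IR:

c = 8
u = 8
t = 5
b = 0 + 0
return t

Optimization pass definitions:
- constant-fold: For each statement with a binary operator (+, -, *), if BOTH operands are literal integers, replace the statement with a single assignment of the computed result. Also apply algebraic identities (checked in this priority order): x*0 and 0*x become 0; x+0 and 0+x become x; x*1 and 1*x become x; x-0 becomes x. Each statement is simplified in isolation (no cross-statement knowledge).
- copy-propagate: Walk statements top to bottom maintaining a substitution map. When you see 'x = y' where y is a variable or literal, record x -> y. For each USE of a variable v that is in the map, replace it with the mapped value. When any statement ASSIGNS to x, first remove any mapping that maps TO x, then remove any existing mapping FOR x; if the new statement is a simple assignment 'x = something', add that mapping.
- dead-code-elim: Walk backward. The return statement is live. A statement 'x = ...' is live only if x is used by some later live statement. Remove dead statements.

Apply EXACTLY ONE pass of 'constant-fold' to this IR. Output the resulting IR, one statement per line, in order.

Applying constant-fold statement-by-statement:
  [1] c = 8  (unchanged)
  [2] u = 8  (unchanged)
  [3] t = 5  (unchanged)
  [4] b = 0 + 0  -> b = 0
  [5] return t  (unchanged)
Result (5 stmts):
  c = 8
  u = 8
  t = 5
  b = 0
  return t

Answer: c = 8
u = 8
t = 5
b = 0
return t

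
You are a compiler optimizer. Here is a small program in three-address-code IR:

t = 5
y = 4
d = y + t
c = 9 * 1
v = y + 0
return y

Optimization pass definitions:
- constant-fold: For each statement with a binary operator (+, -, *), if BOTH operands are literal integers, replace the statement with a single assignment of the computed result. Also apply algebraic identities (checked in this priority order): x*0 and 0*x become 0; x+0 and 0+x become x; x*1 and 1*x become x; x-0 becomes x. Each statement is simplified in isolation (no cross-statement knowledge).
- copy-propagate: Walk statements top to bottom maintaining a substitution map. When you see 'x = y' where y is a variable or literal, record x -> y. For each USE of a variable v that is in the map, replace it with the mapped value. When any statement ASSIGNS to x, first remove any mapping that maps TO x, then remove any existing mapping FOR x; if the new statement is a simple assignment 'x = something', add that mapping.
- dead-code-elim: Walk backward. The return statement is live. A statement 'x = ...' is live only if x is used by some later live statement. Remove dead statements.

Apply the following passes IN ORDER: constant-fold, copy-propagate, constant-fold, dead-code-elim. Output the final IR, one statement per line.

Initial IR:
  t = 5
  y = 4
  d = y + t
  c = 9 * 1
  v = y + 0
  return y
After constant-fold (6 stmts):
  t = 5
  y = 4
  d = y + t
  c = 9
  v = y
  return y
After copy-propagate (6 stmts):
  t = 5
  y = 4
  d = 4 + 5
  c = 9
  v = 4
  return 4
After constant-fold (6 stmts):
  t = 5
  y = 4
  d = 9
  c = 9
  v = 4
  return 4
After dead-code-elim (1 stmts):
  return 4

Answer: return 4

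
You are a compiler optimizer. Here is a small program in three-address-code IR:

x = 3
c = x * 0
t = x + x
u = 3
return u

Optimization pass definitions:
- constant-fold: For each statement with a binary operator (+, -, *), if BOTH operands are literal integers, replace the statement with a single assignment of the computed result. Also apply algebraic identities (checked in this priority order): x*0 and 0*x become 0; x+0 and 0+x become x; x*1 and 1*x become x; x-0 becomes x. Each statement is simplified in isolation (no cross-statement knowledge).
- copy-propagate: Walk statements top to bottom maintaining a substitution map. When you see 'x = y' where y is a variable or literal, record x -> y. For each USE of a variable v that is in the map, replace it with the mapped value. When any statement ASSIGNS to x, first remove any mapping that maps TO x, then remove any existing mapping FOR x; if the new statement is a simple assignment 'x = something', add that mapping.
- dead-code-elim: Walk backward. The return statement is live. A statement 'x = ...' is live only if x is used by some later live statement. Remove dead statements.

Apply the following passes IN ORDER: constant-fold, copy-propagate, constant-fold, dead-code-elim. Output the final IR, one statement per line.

Initial IR:
  x = 3
  c = x * 0
  t = x + x
  u = 3
  return u
After constant-fold (5 stmts):
  x = 3
  c = 0
  t = x + x
  u = 3
  return u
After copy-propagate (5 stmts):
  x = 3
  c = 0
  t = 3 + 3
  u = 3
  return 3
After constant-fold (5 stmts):
  x = 3
  c = 0
  t = 6
  u = 3
  return 3
After dead-code-elim (1 stmts):
  return 3

Answer: return 3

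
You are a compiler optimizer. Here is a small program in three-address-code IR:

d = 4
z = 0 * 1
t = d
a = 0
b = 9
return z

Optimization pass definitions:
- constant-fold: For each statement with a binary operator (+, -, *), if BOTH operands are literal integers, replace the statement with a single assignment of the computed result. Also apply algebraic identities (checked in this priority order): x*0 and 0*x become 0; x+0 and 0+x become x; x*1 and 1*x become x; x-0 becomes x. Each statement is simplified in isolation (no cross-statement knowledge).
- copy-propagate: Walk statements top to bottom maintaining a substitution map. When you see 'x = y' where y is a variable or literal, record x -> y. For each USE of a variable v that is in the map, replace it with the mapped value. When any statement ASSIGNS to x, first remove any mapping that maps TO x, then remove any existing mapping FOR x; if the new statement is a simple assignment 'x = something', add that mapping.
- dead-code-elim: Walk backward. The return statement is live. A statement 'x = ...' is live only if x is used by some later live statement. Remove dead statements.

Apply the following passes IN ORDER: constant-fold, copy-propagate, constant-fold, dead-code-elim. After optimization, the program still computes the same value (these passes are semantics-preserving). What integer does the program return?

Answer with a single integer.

Answer: 0

Derivation:
Initial IR:
  d = 4
  z = 0 * 1
  t = d
  a = 0
  b = 9
  return z
After constant-fold (6 stmts):
  d = 4
  z = 0
  t = d
  a = 0
  b = 9
  return z
After copy-propagate (6 stmts):
  d = 4
  z = 0
  t = 4
  a = 0
  b = 9
  return 0
After constant-fold (6 stmts):
  d = 4
  z = 0
  t = 4
  a = 0
  b = 9
  return 0
After dead-code-elim (1 stmts):
  return 0
Evaluate:
  d = 4  =>  d = 4
  z = 0 * 1  =>  z = 0
  t = d  =>  t = 4
  a = 0  =>  a = 0
  b = 9  =>  b = 9
  return z = 0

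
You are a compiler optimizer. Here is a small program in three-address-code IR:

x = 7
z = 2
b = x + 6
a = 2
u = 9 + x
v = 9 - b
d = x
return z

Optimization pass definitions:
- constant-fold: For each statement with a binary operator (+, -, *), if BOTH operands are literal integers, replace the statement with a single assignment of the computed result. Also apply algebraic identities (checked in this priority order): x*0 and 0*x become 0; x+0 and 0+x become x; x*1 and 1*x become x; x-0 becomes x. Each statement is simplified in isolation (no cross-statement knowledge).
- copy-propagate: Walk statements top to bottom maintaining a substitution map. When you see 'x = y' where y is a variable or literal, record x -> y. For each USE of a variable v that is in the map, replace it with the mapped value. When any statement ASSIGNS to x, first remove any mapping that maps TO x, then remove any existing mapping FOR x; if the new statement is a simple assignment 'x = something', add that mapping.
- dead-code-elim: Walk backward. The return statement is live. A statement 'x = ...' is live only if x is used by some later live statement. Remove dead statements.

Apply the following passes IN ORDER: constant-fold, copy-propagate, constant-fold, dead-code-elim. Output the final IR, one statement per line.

Initial IR:
  x = 7
  z = 2
  b = x + 6
  a = 2
  u = 9 + x
  v = 9 - b
  d = x
  return z
After constant-fold (8 stmts):
  x = 7
  z = 2
  b = x + 6
  a = 2
  u = 9 + x
  v = 9 - b
  d = x
  return z
After copy-propagate (8 stmts):
  x = 7
  z = 2
  b = 7 + 6
  a = 2
  u = 9 + 7
  v = 9 - b
  d = 7
  return 2
After constant-fold (8 stmts):
  x = 7
  z = 2
  b = 13
  a = 2
  u = 16
  v = 9 - b
  d = 7
  return 2
After dead-code-elim (1 stmts):
  return 2

Answer: return 2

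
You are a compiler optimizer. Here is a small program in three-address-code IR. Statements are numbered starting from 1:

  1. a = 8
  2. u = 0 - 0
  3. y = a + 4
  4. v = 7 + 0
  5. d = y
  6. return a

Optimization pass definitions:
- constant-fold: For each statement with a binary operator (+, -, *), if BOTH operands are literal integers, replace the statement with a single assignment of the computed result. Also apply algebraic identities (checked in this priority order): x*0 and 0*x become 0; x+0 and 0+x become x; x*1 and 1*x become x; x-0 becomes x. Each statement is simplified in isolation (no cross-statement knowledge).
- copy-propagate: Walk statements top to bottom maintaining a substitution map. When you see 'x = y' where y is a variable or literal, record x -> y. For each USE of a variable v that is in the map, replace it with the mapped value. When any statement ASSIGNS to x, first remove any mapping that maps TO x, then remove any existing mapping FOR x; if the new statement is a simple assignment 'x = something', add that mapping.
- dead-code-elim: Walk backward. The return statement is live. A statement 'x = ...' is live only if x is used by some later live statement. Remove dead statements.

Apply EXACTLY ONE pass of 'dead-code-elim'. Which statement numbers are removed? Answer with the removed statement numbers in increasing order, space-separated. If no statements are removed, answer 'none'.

Answer: 2 3 4 5

Derivation:
Backward liveness scan:
Stmt 1 'a = 8': KEEP (a is live); live-in = []
Stmt 2 'u = 0 - 0': DEAD (u not in live set ['a'])
Stmt 3 'y = a + 4': DEAD (y not in live set ['a'])
Stmt 4 'v = 7 + 0': DEAD (v not in live set ['a'])
Stmt 5 'd = y': DEAD (d not in live set ['a'])
Stmt 6 'return a': KEEP (return); live-in = ['a']
Removed statement numbers: [2, 3, 4, 5]
Surviving IR:
  a = 8
  return a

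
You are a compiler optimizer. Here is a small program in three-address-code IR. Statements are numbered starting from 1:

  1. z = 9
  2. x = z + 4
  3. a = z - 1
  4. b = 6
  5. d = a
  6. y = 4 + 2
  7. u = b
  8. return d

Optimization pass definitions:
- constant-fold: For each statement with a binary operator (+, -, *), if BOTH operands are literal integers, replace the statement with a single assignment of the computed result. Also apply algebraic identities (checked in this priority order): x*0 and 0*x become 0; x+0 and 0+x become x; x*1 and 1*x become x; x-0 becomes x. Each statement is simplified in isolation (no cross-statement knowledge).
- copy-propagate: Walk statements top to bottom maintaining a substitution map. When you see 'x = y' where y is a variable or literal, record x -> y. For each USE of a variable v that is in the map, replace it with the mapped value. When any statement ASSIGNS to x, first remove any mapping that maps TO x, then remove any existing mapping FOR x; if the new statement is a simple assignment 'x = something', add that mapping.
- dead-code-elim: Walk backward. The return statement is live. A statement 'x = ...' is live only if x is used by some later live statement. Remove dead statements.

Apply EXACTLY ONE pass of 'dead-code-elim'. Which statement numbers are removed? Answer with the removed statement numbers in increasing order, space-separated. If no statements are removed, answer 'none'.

Answer: 2 4 6 7

Derivation:
Backward liveness scan:
Stmt 1 'z = 9': KEEP (z is live); live-in = []
Stmt 2 'x = z + 4': DEAD (x not in live set ['z'])
Stmt 3 'a = z - 1': KEEP (a is live); live-in = ['z']
Stmt 4 'b = 6': DEAD (b not in live set ['a'])
Stmt 5 'd = a': KEEP (d is live); live-in = ['a']
Stmt 6 'y = 4 + 2': DEAD (y not in live set ['d'])
Stmt 7 'u = b': DEAD (u not in live set ['d'])
Stmt 8 'return d': KEEP (return); live-in = ['d']
Removed statement numbers: [2, 4, 6, 7]
Surviving IR:
  z = 9
  a = z - 1
  d = a
  return d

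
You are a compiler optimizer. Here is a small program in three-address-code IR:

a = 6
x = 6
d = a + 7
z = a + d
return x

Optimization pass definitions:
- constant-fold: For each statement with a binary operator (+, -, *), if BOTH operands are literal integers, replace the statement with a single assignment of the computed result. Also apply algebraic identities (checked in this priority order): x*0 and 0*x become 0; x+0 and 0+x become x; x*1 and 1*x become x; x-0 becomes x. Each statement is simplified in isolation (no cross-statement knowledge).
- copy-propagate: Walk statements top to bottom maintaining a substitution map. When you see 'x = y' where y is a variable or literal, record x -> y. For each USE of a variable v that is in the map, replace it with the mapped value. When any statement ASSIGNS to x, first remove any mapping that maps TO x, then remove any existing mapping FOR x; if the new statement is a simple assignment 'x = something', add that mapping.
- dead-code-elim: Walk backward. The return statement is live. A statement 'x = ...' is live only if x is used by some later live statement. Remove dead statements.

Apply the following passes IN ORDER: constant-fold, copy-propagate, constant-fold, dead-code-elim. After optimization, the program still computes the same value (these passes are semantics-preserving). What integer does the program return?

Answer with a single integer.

Answer: 6

Derivation:
Initial IR:
  a = 6
  x = 6
  d = a + 7
  z = a + d
  return x
After constant-fold (5 stmts):
  a = 6
  x = 6
  d = a + 7
  z = a + d
  return x
After copy-propagate (5 stmts):
  a = 6
  x = 6
  d = 6 + 7
  z = 6 + d
  return 6
After constant-fold (5 stmts):
  a = 6
  x = 6
  d = 13
  z = 6 + d
  return 6
After dead-code-elim (1 stmts):
  return 6
Evaluate:
  a = 6  =>  a = 6
  x = 6  =>  x = 6
  d = a + 7  =>  d = 13
  z = a + d  =>  z = 19
  return x = 6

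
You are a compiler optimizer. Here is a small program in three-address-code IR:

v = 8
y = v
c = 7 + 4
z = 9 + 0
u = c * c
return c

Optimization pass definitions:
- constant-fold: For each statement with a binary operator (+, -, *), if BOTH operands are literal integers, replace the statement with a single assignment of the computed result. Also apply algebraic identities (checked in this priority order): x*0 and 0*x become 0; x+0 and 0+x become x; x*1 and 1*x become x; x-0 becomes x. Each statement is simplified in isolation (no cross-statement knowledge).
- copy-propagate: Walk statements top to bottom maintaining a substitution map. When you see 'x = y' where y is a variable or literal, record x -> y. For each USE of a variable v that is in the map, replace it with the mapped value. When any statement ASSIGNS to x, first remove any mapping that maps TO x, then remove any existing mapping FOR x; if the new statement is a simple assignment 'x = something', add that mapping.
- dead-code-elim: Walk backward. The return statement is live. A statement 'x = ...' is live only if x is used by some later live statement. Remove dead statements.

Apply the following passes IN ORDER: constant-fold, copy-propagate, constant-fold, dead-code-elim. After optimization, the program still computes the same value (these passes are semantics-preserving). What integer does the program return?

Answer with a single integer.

Answer: 11

Derivation:
Initial IR:
  v = 8
  y = v
  c = 7 + 4
  z = 9 + 0
  u = c * c
  return c
After constant-fold (6 stmts):
  v = 8
  y = v
  c = 11
  z = 9
  u = c * c
  return c
After copy-propagate (6 stmts):
  v = 8
  y = 8
  c = 11
  z = 9
  u = 11 * 11
  return 11
After constant-fold (6 stmts):
  v = 8
  y = 8
  c = 11
  z = 9
  u = 121
  return 11
After dead-code-elim (1 stmts):
  return 11
Evaluate:
  v = 8  =>  v = 8
  y = v  =>  y = 8
  c = 7 + 4  =>  c = 11
  z = 9 + 0  =>  z = 9
  u = c * c  =>  u = 121
  return c = 11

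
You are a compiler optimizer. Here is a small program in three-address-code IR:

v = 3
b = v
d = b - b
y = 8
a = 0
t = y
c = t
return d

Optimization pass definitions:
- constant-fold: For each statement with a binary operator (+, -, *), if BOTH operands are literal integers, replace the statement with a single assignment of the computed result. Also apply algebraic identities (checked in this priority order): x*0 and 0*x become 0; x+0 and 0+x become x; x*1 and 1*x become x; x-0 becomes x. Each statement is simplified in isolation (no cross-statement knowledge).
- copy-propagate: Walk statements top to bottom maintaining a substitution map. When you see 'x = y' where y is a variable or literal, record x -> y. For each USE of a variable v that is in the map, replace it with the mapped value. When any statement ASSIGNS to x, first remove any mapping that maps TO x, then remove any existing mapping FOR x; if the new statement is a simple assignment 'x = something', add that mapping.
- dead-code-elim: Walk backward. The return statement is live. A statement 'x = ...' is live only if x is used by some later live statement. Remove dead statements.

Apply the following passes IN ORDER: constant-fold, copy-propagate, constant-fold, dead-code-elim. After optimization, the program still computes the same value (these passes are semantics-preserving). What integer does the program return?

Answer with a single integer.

Initial IR:
  v = 3
  b = v
  d = b - b
  y = 8
  a = 0
  t = y
  c = t
  return d
After constant-fold (8 stmts):
  v = 3
  b = v
  d = b - b
  y = 8
  a = 0
  t = y
  c = t
  return d
After copy-propagate (8 stmts):
  v = 3
  b = 3
  d = 3 - 3
  y = 8
  a = 0
  t = 8
  c = 8
  return d
After constant-fold (8 stmts):
  v = 3
  b = 3
  d = 0
  y = 8
  a = 0
  t = 8
  c = 8
  return d
After dead-code-elim (2 stmts):
  d = 0
  return d
Evaluate:
  v = 3  =>  v = 3
  b = v  =>  b = 3
  d = b - b  =>  d = 0
  y = 8  =>  y = 8
  a = 0  =>  a = 0
  t = y  =>  t = 8
  c = t  =>  c = 8
  return d = 0

Answer: 0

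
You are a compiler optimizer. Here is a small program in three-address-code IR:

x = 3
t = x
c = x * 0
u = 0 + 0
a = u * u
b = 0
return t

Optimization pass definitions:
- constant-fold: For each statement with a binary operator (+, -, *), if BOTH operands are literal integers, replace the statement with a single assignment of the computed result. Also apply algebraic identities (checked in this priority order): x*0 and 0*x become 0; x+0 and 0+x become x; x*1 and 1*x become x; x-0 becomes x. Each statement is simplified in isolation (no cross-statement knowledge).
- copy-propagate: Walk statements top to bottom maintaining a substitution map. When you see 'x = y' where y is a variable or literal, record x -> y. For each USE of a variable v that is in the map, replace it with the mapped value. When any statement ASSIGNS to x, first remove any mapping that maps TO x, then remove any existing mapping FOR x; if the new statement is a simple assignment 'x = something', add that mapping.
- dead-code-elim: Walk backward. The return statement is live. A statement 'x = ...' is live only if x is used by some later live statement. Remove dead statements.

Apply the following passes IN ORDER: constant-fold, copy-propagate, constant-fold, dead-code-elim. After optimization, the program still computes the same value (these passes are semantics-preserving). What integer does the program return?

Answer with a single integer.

Answer: 3

Derivation:
Initial IR:
  x = 3
  t = x
  c = x * 0
  u = 0 + 0
  a = u * u
  b = 0
  return t
After constant-fold (7 stmts):
  x = 3
  t = x
  c = 0
  u = 0
  a = u * u
  b = 0
  return t
After copy-propagate (7 stmts):
  x = 3
  t = 3
  c = 0
  u = 0
  a = 0 * 0
  b = 0
  return 3
After constant-fold (7 stmts):
  x = 3
  t = 3
  c = 0
  u = 0
  a = 0
  b = 0
  return 3
After dead-code-elim (1 stmts):
  return 3
Evaluate:
  x = 3  =>  x = 3
  t = x  =>  t = 3
  c = x * 0  =>  c = 0
  u = 0 + 0  =>  u = 0
  a = u * u  =>  a = 0
  b = 0  =>  b = 0
  return t = 3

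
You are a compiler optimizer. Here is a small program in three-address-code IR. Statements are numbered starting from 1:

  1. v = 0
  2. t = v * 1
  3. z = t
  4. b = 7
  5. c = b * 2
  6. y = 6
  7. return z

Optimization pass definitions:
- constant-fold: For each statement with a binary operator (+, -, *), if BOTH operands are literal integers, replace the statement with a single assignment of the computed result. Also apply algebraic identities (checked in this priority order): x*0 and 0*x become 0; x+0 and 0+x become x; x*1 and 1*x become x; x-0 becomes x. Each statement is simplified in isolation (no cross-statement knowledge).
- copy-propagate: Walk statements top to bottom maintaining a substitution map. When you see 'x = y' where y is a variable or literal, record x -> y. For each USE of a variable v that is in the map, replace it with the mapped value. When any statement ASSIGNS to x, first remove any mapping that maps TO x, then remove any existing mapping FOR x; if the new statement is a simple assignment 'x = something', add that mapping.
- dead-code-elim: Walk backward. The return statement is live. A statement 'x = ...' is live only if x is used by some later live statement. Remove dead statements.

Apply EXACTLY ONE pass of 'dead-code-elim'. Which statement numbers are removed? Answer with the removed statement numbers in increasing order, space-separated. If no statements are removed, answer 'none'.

Answer: 4 5 6

Derivation:
Backward liveness scan:
Stmt 1 'v = 0': KEEP (v is live); live-in = []
Stmt 2 't = v * 1': KEEP (t is live); live-in = ['v']
Stmt 3 'z = t': KEEP (z is live); live-in = ['t']
Stmt 4 'b = 7': DEAD (b not in live set ['z'])
Stmt 5 'c = b * 2': DEAD (c not in live set ['z'])
Stmt 6 'y = 6': DEAD (y not in live set ['z'])
Stmt 7 'return z': KEEP (return); live-in = ['z']
Removed statement numbers: [4, 5, 6]
Surviving IR:
  v = 0
  t = v * 1
  z = t
  return z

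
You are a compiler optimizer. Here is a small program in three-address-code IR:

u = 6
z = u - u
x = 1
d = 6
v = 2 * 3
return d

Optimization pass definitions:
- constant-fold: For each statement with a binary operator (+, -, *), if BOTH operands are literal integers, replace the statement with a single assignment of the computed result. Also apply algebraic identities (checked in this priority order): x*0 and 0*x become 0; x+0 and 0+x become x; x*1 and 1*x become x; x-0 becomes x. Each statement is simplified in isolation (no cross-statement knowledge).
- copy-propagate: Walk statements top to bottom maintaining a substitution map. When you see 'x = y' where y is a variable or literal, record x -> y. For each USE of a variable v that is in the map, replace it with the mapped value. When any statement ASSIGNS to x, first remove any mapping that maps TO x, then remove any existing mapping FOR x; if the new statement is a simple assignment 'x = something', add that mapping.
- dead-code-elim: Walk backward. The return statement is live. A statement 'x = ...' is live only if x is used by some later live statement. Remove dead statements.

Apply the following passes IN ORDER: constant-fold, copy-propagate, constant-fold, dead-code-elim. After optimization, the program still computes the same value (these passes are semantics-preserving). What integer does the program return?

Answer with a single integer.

Answer: 6

Derivation:
Initial IR:
  u = 6
  z = u - u
  x = 1
  d = 6
  v = 2 * 3
  return d
After constant-fold (6 stmts):
  u = 6
  z = u - u
  x = 1
  d = 6
  v = 6
  return d
After copy-propagate (6 stmts):
  u = 6
  z = 6 - 6
  x = 1
  d = 6
  v = 6
  return 6
After constant-fold (6 stmts):
  u = 6
  z = 0
  x = 1
  d = 6
  v = 6
  return 6
After dead-code-elim (1 stmts):
  return 6
Evaluate:
  u = 6  =>  u = 6
  z = u - u  =>  z = 0
  x = 1  =>  x = 1
  d = 6  =>  d = 6
  v = 2 * 3  =>  v = 6
  return d = 6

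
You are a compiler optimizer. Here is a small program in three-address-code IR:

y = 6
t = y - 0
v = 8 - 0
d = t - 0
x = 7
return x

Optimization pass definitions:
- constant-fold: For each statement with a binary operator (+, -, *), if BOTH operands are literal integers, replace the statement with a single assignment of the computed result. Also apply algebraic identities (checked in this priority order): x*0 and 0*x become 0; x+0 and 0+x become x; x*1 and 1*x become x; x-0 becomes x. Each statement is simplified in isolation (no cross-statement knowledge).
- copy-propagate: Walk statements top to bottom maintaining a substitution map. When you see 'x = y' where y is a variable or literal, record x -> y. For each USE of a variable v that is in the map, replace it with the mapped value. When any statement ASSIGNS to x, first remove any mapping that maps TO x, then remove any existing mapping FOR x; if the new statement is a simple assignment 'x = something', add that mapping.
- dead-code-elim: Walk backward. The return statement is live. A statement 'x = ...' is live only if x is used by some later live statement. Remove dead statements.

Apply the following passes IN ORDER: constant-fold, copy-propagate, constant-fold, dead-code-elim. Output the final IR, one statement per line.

Answer: return 7

Derivation:
Initial IR:
  y = 6
  t = y - 0
  v = 8 - 0
  d = t - 0
  x = 7
  return x
After constant-fold (6 stmts):
  y = 6
  t = y
  v = 8
  d = t
  x = 7
  return x
After copy-propagate (6 stmts):
  y = 6
  t = 6
  v = 8
  d = 6
  x = 7
  return 7
After constant-fold (6 stmts):
  y = 6
  t = 6
  v = 8
  d = 6
  x = 7
  return 7
After dead-code-elim (1 stmts):
  return 7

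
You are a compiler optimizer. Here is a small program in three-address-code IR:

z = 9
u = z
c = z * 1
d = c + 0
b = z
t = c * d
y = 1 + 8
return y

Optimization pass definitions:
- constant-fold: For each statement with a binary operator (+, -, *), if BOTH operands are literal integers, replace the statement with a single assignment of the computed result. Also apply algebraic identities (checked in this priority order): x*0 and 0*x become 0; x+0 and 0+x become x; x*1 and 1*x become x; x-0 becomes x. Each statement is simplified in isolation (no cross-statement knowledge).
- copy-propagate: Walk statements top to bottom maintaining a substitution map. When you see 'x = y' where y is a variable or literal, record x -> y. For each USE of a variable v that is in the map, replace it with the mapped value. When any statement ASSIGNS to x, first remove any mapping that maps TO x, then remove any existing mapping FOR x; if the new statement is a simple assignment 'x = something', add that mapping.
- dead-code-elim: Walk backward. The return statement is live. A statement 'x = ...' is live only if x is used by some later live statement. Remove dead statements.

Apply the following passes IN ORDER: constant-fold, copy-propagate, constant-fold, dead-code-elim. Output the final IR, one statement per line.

Initial IR:
  z = 9
  u = z
  c = z * 1
  d = c + 0
  b = z
  t = c * d
  y = 1 + 8
  return y
After constant-fold (8 stmts):
  z = 9
  u = z
  c = z
  d = c
  b = z
  t = c * d
  y = 9
  return y
After copy-propagate (8 stmts):
  z = 9
  u = 9
  c = 9
  d = 9
  b = 9
  t = 9 * 9
  y = 9
  return 9
After constant-fold (8 stmts):
  z = 9
  u = 9
  c = 9
  d = 9
  b = 9
  t = 81
  y = 9
  return 9
After dead-code-elim (1 stmts):
  return 9

Answer: return 9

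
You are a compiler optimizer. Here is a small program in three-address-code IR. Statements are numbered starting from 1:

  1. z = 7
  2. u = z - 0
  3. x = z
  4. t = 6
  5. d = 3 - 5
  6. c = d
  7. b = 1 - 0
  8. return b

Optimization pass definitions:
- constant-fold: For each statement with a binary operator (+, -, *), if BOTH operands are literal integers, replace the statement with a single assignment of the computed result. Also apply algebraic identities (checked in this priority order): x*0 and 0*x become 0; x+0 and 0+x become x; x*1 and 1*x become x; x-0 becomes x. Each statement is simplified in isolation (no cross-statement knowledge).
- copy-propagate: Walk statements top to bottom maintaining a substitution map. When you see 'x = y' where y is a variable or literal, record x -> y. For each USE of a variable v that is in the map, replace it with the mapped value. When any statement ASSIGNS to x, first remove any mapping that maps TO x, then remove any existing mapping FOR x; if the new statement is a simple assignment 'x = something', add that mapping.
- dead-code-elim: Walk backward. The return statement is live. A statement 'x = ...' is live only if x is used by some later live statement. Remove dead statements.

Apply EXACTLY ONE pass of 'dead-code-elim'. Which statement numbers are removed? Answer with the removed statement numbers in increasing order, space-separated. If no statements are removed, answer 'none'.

Backward liveness scan:
Stmt 1 'z = 7': DEAD (z not in live set [])
Stmt 2 'u = z - 0': DEAD (u not in live set [])
Stmt 3 'x = z': DEAD (x not in live set [])
Stmt 4 't = 6': DEAD (t not in live set [])
Stmt 5 'd = 3 - 5': DEAD (d not in live set [])
Stmt 6 'c = d': DEAD (c not in live set [])
Stmt 7 'b = 1 - 0': KEEP (b is live); live-in = []
Stmt 8 'return b': KEEP (return); live-in = ['b']
Removed statement numbers: [1, 2, 3, 4, 5, 6]
Surviving IR:
  b = 1 - 0
  return b

Answer: 1 2 3 4 5 6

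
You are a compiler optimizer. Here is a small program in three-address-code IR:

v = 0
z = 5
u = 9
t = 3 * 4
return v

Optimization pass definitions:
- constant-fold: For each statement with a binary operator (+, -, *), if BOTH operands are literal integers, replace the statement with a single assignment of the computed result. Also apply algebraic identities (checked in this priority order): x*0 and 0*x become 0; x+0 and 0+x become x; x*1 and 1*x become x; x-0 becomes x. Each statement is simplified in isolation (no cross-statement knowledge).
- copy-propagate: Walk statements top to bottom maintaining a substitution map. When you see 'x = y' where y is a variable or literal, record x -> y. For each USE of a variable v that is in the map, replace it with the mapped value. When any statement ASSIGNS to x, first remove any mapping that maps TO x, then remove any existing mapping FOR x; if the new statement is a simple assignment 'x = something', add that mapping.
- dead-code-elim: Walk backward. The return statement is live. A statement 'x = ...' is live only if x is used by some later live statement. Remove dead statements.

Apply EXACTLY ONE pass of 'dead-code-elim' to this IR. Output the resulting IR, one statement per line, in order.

Answer: v = 0
return v

Derivation:
Applying dead-code-elim statement-by-statement:
  [5] return v  -> KEEP (return); live=['v']
  [4] t = 3 * 4  -> DEAD (t not live)
  [3] u = 9  -> DEAD (u not live)
  [2] z = 5  -> DEAD (z not live)
  [1] v = 0  -> KEEP; live=[]
Result (2 stmts):
  v = 0
  return v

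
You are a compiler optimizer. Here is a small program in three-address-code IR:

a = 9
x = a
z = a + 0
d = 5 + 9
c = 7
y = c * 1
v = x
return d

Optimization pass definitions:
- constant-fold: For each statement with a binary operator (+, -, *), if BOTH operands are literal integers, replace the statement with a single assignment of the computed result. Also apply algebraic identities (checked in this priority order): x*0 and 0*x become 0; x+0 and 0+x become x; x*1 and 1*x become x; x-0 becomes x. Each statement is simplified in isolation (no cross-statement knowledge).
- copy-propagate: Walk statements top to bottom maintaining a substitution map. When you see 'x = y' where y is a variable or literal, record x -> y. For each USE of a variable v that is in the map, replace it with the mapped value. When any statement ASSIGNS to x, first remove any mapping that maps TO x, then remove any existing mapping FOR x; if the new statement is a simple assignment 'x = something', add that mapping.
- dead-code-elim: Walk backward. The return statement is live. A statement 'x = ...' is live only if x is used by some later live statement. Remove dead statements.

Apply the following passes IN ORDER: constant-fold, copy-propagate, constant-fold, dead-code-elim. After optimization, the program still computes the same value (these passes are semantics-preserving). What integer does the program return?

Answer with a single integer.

Answer: 14

Derivation:
Initial IR:
  a = 9
  x = a
  z = a + 0
  d = 5 + 9
  c = 7
  y = c * 1
  v = x
  return d
After constant-fold (8 stmts):
  a = 9
  x = a
  z = a
  d = 14
  c = 7
  y = c
  v = x
  return d
After copy-propagate (8 stmts):
  a = 9
  x = 9
  z = 9
  d = 14
  c = 7
  y = 7
  v = 9
  return 14
After constant-fold (8 stmts):
  a = 9
  x = 9
  z = 9
  d = 14
  c = 7
  y = 7
  v = 9
  return 14
After dead-code-elim (1 stmts):
  return 14
Evaluate:
  a = 9  =>  a = 9
  x = a  =>  x = 9
  z = a + 0  =>  z = 9
  d = 5 + 9  =>  d = 14
  c = 7  =>  c = 7
  y = c * 1  =>  y = 7
  v = x  =>  v = 9
  return d = 14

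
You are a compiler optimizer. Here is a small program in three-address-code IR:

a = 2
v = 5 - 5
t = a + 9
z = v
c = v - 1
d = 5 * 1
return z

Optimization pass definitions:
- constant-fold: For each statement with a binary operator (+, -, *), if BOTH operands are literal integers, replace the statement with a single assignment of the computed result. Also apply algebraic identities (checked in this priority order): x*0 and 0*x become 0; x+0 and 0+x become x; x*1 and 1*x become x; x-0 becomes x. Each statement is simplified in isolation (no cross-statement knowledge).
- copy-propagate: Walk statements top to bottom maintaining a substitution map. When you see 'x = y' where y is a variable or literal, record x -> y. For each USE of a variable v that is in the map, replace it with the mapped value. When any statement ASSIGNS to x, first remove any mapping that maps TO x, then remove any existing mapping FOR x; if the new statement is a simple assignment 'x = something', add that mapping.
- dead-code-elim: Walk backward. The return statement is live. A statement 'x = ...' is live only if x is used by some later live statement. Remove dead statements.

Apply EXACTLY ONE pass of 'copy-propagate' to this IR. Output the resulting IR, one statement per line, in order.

Applying copy-propagate statement-by-statement:
  [1] a = 2  (unchanged)
  [2] v = 5 - 5  (unchanged)
  [3] t = a + 9  -> t = 2 + 9
  [4] z = v  (unchanged)
  [5] c = v - 1  (unchanged)
  [6] d = 5 * 1  (unchanged)
  [7] return z  -> return v
Result (7 stmts):
  a = 2
  v = 5 - 5
  t = 2 + 9
  z = v
  c = v - 1
  d = 5 * 1
  return v

Answer: a = 2
v = 5 - 5
t = 2 + 9
z = v
c = v - 1
d = 5 * 1
return v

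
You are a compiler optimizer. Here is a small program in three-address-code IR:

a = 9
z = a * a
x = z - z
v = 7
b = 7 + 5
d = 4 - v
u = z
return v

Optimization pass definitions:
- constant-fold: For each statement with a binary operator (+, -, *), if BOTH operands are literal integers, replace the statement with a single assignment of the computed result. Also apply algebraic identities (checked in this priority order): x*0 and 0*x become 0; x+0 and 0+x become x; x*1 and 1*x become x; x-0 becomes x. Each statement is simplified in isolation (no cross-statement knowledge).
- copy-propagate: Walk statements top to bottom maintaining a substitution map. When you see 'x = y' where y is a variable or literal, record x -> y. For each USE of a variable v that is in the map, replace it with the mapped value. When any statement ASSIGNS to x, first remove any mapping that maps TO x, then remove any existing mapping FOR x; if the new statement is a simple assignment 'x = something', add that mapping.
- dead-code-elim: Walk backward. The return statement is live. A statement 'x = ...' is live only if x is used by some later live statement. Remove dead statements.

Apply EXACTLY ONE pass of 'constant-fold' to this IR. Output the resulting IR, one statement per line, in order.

Answer: a = 9
z = a * a
x = z - z
v = 7
b = 12
d = 4 - v
u = z
return v

Derivation:
Applying constant-fold statement-by-statement:
  [1] a = 9  (unchanged)
  [2] z = a * a  (unchanged)
  [3] x = z - z  (unchanged)
  [4] v = 7  (unchanged)
  [5] b = 7 + 5  -> b = 12
  [6] d = 4 - v  (unchanged)
  [7] u = z  (unchanged)
  [8] return v  (unchanged)
Result (8 stmts):
  a = 9
  z = a * a
  x = z - z
  v = 7
  b = 12
  d = 4 - v
  u = z
  return v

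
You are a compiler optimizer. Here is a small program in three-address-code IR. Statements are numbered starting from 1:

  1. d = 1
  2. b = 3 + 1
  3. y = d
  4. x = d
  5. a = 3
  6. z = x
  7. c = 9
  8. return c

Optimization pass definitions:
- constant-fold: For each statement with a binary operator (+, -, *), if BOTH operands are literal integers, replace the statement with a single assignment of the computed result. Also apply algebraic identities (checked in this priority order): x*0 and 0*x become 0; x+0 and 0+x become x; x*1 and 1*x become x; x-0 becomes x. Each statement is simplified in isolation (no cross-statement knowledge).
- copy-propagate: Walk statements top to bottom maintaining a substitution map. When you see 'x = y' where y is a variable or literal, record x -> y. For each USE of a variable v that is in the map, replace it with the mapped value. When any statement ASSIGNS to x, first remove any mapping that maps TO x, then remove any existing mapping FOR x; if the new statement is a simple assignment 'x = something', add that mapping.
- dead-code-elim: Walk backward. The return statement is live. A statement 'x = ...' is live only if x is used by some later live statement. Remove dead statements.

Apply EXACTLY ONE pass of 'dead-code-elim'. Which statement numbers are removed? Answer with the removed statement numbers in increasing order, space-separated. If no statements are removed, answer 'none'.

Backward liveness scan:
Stmt 1 'd = 1': DEAD (d not in live set [])
Stmt 2 'b = 3 + 1': DEAD (b not in live set [])
Stmt 3 'y = d': DEAD (y not in live set [])
Stmt 4 'x = d': DEAD (x not in live set [])
Stmt 5 'a = 3': DEAD (a not in live set [])
Stmt 6 'z = x': DEAD (z not in live set [])
Stmt 7 'c = 9': KEEP (c is live); live-in = []
Stmt 8 'return c': KEEP (return); live-in = ['c']
Removed statement numbers: [1, 2, 3, 4, 5, 6]
Surviving IR:
  c = 9
  return c

Answer: 1 2 3 4 5 6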